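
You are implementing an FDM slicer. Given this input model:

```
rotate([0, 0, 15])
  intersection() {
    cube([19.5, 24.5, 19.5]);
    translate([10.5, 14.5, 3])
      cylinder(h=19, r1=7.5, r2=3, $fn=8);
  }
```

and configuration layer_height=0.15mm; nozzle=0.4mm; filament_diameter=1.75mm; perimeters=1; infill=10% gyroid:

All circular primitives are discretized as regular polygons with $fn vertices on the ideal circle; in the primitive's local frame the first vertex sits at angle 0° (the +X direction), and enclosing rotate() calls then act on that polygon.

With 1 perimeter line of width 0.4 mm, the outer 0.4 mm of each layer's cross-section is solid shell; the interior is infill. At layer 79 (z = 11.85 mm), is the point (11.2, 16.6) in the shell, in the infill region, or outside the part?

shell

At z = 11.85 mm: the 19.5×24.5 cube contributes its full rectangle; the cone at (10.5, 14.5): at t=0.466 of its height the radius interpolates to r₁+(r₂−r₁)t = 5.404, giving a regular 8-gon of that circumradius; Taking the intersection: the cone at (10.5, 14.5) lies inside the 19.5×24.5 cube, so the common part is the cone at (10.5, 14.5) itself — 1 connected region; (rotated 15° about Z; rotation is an isometry so areas/perimeters/island counts are preserved). Overall, the cross-section is a single solid region. Undo the 15° rotation: the query point maps to (15.115, 13.136) in the un-rotated model frame. The nearest boundary edge runs (15.90, 14.50)→(14.32, 10.68); distance from the point to it = 0.21 mm. The point is inside the cross-section, 0.21 mm from the nearest boundary — within the 0.4 mm shell band (1 × 0.4).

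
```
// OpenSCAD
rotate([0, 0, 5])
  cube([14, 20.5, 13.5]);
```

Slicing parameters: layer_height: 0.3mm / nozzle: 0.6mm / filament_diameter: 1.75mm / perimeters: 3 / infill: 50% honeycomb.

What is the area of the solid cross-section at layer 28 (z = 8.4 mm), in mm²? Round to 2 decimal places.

At z = 8.4 mm: the cube (footprint 14×20.5) is included at this height (area 287.00 mm²); (whole slice rotated 5° about Z — lengths, areas and connectivity unchanged). Overall, the cross-section is a single solid region. Net area = 287.00 mm².

287.00 mm²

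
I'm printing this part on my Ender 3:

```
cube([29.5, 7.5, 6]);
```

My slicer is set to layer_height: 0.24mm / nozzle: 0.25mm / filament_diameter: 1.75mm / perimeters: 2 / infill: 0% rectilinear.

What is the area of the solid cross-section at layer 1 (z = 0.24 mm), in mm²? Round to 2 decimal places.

221.25 mm²

At z = 0.24 mm: the cube is present — its section is the full 29.5×7.5 rectangle (area 221.25 mm²). Overall, the cross-section is a single solid region. Net area = 221.25 mm².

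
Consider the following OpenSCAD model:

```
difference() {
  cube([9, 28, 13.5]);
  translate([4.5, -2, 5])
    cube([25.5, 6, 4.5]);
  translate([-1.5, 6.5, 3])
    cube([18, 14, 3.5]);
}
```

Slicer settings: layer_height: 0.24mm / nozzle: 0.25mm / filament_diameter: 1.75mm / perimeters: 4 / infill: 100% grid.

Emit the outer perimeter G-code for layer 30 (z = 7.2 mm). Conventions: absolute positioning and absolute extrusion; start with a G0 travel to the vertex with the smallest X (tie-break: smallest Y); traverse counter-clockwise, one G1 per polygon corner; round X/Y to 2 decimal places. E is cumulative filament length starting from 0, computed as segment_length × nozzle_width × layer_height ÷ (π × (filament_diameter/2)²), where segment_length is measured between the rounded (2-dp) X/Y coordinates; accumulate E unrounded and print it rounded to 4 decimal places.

G0 X0.00 Y0.00 Z7.20
G1 X4.50 Y0.00 E0.1123
G1 X4.50 Y4.00 E0.2120
G1 X9.00 Y4.00 E0.3243
G1 X9.00 Y28.00 E0.9230
G1 X0.00 Y28.00 E1.1475
G1 X0.00 Y0.00 E1.8459

At z = 7.2 mm: the 9×28 cube contributes its full rectangle; the 25.5×6 cube at (4.5, -2) contributes its full rectangle; the cube at (-1.5, 6.5) is absent (z outside [3, 6.5]); Taking the first minus the rest: starting from the 9×28 cube, the 25.5×6 cube at (4.5, -2) partially overlaps it — only the 18.00 mm² overlap (of its 153.00 mm²) is removed, clipping the outline — 1 connected region. The outline is a single polygon with 6 vertices. Extrusion per mm of travel: 0.25 × 0.24 / (π × 0.875²) = 0.024945. Accumulating E over each segment gives final E = 1.8459.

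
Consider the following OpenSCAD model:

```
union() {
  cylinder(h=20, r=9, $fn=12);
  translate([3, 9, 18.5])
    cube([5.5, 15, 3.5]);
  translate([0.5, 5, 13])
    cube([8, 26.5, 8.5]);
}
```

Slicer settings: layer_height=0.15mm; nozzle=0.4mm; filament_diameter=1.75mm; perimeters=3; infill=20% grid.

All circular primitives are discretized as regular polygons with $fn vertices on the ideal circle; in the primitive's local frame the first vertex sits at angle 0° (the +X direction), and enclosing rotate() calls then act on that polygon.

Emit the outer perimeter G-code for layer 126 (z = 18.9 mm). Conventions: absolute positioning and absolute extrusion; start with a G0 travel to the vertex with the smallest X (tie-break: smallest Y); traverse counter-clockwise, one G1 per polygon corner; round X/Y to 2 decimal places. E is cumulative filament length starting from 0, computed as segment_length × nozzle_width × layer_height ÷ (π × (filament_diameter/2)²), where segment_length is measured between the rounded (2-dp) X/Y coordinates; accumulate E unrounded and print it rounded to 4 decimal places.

At z = 18.9 mm: the cylinder: section is a regular 12-gon, circumradius r=9; the 5.5×15 cube at (3, 9) contributes its full rectangle; the cube at (0.5, 5) (footprint 8×26.5) is included at this height; Merging all regions: the regions partially overlap (shared area 99.72 mm²), so overlapping operands fuse into one piece — 1 connected region. The outline is a single polygon with 16 vertices. Extrusion per mm of travel: 0.4 × 0.15 / (π × 0.875²) = 0.024945. Accumulating E over each segment gives final E = 2.6477.

G0 X-9.00 Y0.00 Z18.90
G1 X-7.79 Y-4.50 E0.1162
G1 X-4.50 Y-7.79 E0.2323
G1 X0.00 Y-9.00 E0.3485
G1 X4.50 Y-7.79 E0.4648
G1 X7.79 Y-4.50 E0.5808
G1 X9.00 Y0.00 E0.6971
G1 X7.79 Y4.50 E0.8133
G1 X7.29 Y5.00 E0.8310
G1 X8.50 Y5.00 E0.8612
G1 X8.50 Y31.50 E1.5222
G1 X0.50 Y31.50 E1.7218
G1 X0.50 Y8.87 E2.2863
G1 X0.00 Y9.00 E2.2992
G1 X-4.50 Y7.79 E2.4154
G1 X-7.79 Y4.50 E2.5315
G1 X-9.00 Y0.00 E2.6477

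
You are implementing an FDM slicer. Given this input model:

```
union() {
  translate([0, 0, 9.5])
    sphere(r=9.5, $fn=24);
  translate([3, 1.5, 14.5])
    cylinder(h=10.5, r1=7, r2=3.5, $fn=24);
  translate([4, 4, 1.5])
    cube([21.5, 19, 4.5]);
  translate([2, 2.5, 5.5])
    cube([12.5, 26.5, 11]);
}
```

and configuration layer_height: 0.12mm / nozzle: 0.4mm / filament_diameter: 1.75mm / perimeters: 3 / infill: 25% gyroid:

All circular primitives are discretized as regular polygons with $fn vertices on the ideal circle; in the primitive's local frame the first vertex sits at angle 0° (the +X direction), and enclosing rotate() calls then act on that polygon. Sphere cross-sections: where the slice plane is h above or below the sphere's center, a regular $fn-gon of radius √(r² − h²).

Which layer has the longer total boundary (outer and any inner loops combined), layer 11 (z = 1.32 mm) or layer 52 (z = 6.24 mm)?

layer 52 (z = 6.24 mm)

Layer 11 (z = 1.32): the r=9.5 sphere slices to a regular 24-gon of circumradius 4.831 (√(r²−h²) with h=8.18 from center) (perimeter = 2·24·4.831·sin(180°/24) = 30.27 mm); the cone at (3, 1.5) is absent (z outside [14.5, 25]); the cube at (4, 4) does not reach this height (z outside [1.5, 6]); the cube at (2, 2.5) is not intersected at this z (z outside [5.5, 16.5]); Taking the union: only the r=9.5 sphere is present, so the union is just that shape — boundary = 30.27 mm. So its perimeter = 30.27 mm. Layer 52 (z = 6.24): the r=9.5 sphere slices to a regular 24-gon of circumradius 8.923 (√(r²−h²) with h=3.26 from center) (perimeter = 2·24·8.923·sin(180°/24) = 55.91 mm); the cone at (3, 1.5) is not intersected at this z (z outside [14.5, 25]); the cube at (4, 4) is not intersected at this z (z outside [1.5, 6]); the cube at (2, 2.5) (footprint 12.5×26.5) is included at this height (perimeter 78.00 mm); Taking the union: the regions partially overlap (shared area 27.35 mm²), so the edge portions inside another operand are dropped and the merged outline is re-measured after clipping — boundary = 111.78 mm. So its perimeter = 111.78 mm. Layer 52 is larger (111.78 vs 30.27 mm).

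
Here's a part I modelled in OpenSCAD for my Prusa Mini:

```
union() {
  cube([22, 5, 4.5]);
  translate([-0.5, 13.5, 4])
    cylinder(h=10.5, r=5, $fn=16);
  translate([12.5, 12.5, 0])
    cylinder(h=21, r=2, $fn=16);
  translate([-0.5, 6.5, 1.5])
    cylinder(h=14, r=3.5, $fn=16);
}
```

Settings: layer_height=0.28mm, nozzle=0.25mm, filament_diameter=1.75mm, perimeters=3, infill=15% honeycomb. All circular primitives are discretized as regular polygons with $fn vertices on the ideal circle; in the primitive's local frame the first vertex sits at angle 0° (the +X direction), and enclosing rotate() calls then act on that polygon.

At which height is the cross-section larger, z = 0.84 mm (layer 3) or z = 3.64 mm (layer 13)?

Layer 3 (z = 0.84): the cube is present — its section is the full 22×5 rectangle (area 110.00 mm²); the cylinder at (-0.5, 13.5) does not reach this height (z outside [4, 14.5]); the r=2 cylinder at (12.5, 12.5) contributes a regular 16-gon of circumradius 2 (area = (16/2)·2.000²·sin(360°/16) = 12.25 mm²); the cylinder at (-0.5, 6.5) is absent (z outside [1.5, 15.5]); Combining (union): the 2 present regions are separate (no shared area or edge), so areas and boundary lengths simply add and each stays a separate island — area = 122.25 mm². So its area = 122.25 mm². Layer 13 (z = 3.64): the cube (footprint 22×5) is included at this height (area 110.00 mm²); the cylinder at (-0.5, 13.5) does not reach this height (z outside [4, 14.5]); the r=2 cylinder at (12.5, 12.5) contributes a regular 16-gon of circumradius 2 (area = (16/2)·2.000²·sin(360°/16) = 12.25 mm²); the cylinder at (-0.5, 6.5): section is a regular 16-gon, circumradius r=3.5 (area = (16/2)·3.500²·sin(360°/16) = 37.50 mm²); Merging all regions: the regions partially overlap — summed areas 159.75 mm² minus the doubly-counted overlap 3.38 mm² gives 156.37 mm² — area = 156.37 mm². So its area = 156.37 mm². Layer 13 is larger (156.37 vs 122.25 mm²).

layer 13 (z = 3.64 mm)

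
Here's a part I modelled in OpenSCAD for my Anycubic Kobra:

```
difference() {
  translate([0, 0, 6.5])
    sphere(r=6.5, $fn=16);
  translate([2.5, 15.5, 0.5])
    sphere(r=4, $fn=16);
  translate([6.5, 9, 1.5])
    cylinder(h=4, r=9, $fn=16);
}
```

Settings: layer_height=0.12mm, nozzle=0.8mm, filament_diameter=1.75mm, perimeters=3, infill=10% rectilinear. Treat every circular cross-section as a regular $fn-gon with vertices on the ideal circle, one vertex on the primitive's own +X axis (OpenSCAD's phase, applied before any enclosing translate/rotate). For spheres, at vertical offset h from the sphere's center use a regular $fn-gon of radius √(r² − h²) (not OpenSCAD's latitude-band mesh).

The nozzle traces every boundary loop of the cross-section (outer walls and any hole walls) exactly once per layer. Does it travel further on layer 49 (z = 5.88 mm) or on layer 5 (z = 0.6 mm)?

layer 49 (z = 5.88 mm)

Layer 49 (z = 5.88): the r=6.5 sphere contributes a regular 16-gon of circumradius √(6.5²−0.62²) = 6.470 (perimeter = 2·16·6.470·sin(180°/16) = 40.39 mm); the sphere at (2.5, 15.5) is absent (|z−center|=5.380 > r=4); the cylinder at (6.5, 9) is not intersected at this z (z outside [1.5, 5.5]); Taking the first minus the rest: none of the subtracted shapes is present at this height, so the r=6.5 sphere is unchanged — boundary = 40.39 mm. So its perimeter = 40.39 mm. Layer 5 (z = 0.6): the r=6.5 sphere contributes a regular 16-gon of circumradius √(6.5²−5.9²) = 2.728 (perimeter = 2·16·2.728·sin(180°/16) = 17.03 mm); the sphere at (2.5, 15.5): section is a regular 16-gon, circumradius = √(r²−h²) = √(4²−0.1²) = 3.999 (perimeter = 2·16·3.999·sin(180°/16) = 24.96 mm); the cylinder at (6.5, 9) is not intersected at this z (z outside [1.5, 5.5]); Taking the first minus the rest: starting from the r=6.5 sphere, the r=4 sphere at (2.5, 15.5) misses the remaining region (no effect) — boundary = 17.03 mm. So its perimeter = 17.03 mm. Layer 49 is larger (40.39 vs 17.03 mm).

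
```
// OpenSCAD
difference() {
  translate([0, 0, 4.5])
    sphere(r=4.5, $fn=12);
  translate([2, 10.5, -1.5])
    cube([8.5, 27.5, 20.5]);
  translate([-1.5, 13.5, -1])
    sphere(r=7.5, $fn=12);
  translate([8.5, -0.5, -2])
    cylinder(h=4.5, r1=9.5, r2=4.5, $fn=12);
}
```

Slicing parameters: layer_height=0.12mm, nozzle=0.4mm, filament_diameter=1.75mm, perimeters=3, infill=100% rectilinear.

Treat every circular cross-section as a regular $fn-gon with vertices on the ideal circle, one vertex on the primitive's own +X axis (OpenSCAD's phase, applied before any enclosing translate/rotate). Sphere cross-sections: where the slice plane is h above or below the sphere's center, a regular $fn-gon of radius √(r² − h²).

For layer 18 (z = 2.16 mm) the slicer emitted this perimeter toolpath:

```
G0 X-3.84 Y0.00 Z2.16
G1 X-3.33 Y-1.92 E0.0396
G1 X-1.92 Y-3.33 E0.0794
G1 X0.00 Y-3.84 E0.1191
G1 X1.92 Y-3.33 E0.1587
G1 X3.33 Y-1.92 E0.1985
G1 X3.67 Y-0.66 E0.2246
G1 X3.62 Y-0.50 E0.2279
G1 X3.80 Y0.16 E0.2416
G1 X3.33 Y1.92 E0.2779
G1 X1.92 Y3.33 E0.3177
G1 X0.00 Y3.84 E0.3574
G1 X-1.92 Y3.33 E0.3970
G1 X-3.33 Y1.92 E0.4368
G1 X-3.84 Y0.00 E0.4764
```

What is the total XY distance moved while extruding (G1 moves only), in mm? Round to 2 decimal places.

23.87 mm

Sum the Euclidean lengths of each G1 segment: total = 23.87 mm.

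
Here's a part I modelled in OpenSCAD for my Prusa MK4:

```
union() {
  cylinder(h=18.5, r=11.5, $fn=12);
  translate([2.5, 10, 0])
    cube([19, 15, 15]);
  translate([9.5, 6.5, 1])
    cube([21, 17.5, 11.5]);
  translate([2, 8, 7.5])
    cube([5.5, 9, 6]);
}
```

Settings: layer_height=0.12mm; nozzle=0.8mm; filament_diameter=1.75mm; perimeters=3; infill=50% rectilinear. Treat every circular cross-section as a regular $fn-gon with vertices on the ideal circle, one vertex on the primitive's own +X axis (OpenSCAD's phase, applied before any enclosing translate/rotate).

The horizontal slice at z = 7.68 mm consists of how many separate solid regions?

At z = 7.68 mm: the cylinder: section is a regular 12-gon, circumradius r=11.5; the cube at (2.5, 10) (footprint 19×15) is included at this height; the 21×17.5 cube at (9.5, 6.5) contributes its full rectangle; the 5.5×9 cube at (2, 8) contributes its full rectangle; Merging all regions: the regions partially overlap (shared area 214.13 mm²), so overlapping operands fuse into one piece — 1 connected region. The result has 1 disconnected region.

1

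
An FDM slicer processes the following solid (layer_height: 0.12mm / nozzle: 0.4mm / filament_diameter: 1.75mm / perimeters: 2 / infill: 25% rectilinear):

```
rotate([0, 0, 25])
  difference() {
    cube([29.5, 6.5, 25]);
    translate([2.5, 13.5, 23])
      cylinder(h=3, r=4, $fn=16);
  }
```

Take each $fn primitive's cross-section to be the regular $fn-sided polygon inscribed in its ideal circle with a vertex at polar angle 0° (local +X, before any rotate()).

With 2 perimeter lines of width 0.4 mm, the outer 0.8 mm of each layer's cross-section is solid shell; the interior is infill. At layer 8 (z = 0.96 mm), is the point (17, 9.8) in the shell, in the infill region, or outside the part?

infill

At z = 0.96 mm: the cube (footprint 29.5×6.5) is included at this height; the cylinder at (2.5, 13.5) is absent (z outside [23, 26]); Taking the first minus the rest: none of the subtracted shapes is present at this height, so the 29.5×6.5 cube is unchanged — 1 connected region; (whole slice rotated 25° about Z — lengths, areas and connectivity unchanged). Overall, the cross-section is a single solid region. Undo the 25° rotation: the query point maps to (19.549, 1.697) in the un-rotated model frame. The nearest boundary edge runs (0.00, 0.00)→(29.50, 0.00); distance from the point to it = 1.70 mm. The point is inside the cross-section and 1.70 mm from the nearest boundary — more than the 0.8 mm shell width (2 × 0.4), so it's in the infill interior.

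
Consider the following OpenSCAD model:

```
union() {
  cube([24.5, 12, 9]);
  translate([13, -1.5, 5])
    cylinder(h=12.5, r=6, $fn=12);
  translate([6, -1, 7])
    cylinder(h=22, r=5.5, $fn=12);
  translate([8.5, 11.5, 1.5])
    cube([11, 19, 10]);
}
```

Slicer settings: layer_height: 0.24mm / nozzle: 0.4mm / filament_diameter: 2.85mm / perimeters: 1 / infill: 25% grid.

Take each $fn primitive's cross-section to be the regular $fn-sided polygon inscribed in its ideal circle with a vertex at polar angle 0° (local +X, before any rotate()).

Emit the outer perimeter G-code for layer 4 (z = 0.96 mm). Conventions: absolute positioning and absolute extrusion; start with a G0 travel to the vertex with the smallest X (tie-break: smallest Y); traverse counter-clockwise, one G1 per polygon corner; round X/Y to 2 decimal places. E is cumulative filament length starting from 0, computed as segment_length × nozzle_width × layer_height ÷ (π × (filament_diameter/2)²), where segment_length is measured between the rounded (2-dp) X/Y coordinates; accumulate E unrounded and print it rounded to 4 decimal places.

G0 X0.00 Y0.00 Z0.96
G1 X24.50 Y0.00 E0.3687
G1 X24.50 Y12.00 E0.5493
G1 X0.00 Y12.00 E0.9180
G1 X0.00 Y0.00 E1.0985

At z = 0.96 mm: the cube (footprint 24.5×12) is included at this height; the cylinder at (13, -1.5) is absent (z outside [5, 17.5]); the cylinder at (6, -1) is not intersected at this z (z outside [7, 29]); the cube at (8.5, 11.5) is absent (z outside [1.5, 11.5]); Combining (union): only the 24.5×12 cube is present, so the union is just that shape — 1 connected region. The outline is a single polygon with 4 vertices. Extrusion per mm of travel: 0.4 × 0.24 / (π × 1.425²) = 0.015048. Accumulating E over each segment gives final E = 1.0985.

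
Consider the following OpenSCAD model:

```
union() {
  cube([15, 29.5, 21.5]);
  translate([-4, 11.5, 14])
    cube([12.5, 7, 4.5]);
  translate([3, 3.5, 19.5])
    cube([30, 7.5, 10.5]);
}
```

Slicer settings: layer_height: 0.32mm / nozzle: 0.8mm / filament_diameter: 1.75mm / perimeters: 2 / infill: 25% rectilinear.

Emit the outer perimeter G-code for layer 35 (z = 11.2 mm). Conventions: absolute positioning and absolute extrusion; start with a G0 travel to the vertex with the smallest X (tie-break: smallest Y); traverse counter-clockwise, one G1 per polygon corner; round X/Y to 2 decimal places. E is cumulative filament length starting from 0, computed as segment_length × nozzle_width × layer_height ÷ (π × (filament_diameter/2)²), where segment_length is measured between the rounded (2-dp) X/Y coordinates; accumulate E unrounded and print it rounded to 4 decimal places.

G0 X0.00 Y0.00 Z11.20
G1 X15.00 Y0.00 E1.5965
G1 X15.00 Y29.50 E4.7362
G1 X0.00 Y29.50 E6.3327
G1 X0.00 Y0.00 E9.4725

At z = 11.2 mm: the cube is present — its section is the full 15×29.5 rectangle; the cube at (-4, 11.5) is absent (z outside [14, 18.5]); the cube at (3, 3.5) does not reach this height (z outside [19.5, 30]); Taking the union: only the 15×29.5 cube is present, so the union is just that shape — 1 connected region. The outline is a single polygon with 4 vertices. Extrusion per mm of travel: 0.8 × 0.32 / (π × 0.875²) = 0.106432. Accumulating E over each segment gives final E = 9.4725.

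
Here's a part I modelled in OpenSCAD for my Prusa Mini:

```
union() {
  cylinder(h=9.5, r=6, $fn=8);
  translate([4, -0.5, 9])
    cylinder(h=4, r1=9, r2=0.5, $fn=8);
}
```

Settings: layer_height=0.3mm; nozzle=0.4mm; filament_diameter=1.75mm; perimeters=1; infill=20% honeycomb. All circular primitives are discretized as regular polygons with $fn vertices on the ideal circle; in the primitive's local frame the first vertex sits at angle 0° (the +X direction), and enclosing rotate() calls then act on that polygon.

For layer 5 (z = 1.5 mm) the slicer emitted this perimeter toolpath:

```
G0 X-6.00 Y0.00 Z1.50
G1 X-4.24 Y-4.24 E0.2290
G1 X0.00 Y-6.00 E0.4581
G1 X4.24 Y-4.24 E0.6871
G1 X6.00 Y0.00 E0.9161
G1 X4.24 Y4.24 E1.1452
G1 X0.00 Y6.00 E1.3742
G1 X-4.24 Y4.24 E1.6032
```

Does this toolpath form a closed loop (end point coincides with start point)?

no

Start point (G0): (-6.00, 0.00). End point (last G1): the path does not return to the start — open.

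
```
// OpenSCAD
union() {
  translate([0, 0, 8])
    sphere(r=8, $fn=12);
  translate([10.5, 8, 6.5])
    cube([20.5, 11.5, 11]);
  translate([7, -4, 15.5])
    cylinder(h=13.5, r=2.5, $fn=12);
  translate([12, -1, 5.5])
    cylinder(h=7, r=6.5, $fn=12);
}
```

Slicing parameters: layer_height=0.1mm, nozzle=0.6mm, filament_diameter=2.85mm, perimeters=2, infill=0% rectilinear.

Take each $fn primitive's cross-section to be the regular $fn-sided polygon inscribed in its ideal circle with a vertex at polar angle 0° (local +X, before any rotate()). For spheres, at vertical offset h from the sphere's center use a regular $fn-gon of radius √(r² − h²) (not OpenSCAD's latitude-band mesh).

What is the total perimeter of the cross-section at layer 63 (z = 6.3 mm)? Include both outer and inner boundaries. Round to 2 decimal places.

73.63 mm

At z = 6.3 mm: the r=8 sphere slices to a regular 12-gon of circumradius 7.817 (√(r²−h²) with h=1.7 from center) (perimeter = 2·12·7.817·sin(180°/12) = 48.56 mm); the cube at (10.5, 8) is not intersected at this z (z outside [6.5, 17.5]); the cylinder at (7, -4) does not reach this height (z outside [15.5, 29]); the r=6.5 cylinder at (12, -1) gives a regular 12-gon of circumradius 6.5 (constant along its height) (perimeter = 2·12·6.500·sin(180°/12) = 40.38 mm); Combining (union): the regions partially overlap (shared area 9.37 mm²), so the edge portions inside another operand are dropped and the merged outline is re-measured after clipping — boundary = 73.63 mm. Overall, the cross-section is a single solid region. Total boundary length (outer) = 73.63 mm.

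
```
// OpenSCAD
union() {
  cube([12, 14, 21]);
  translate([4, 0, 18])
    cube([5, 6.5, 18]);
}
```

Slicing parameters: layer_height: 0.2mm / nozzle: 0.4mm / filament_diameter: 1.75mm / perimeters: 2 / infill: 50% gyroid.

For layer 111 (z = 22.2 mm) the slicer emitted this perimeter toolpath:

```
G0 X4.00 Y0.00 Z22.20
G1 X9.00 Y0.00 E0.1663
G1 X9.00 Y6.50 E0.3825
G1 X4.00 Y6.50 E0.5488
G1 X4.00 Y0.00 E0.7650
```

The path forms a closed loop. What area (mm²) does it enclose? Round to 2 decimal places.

32.50 mm²

Apply the shoelace formula to the sequence of (X, Y) vertices; enclosed area = 32.50 mm².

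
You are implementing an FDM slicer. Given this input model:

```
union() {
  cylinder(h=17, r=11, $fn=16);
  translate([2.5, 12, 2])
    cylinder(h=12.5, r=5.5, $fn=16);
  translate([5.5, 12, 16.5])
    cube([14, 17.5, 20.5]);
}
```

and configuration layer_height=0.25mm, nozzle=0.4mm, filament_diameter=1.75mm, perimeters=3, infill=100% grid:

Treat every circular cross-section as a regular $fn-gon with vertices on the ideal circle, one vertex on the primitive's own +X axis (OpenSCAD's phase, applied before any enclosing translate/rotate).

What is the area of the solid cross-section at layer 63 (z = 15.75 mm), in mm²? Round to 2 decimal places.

At z = 15.75 mm: the cylinder: section is a regular 16-gon, circumradius r=11 (area = (16/2)·11.000²·sin(360°/16) = 370.44 mm²); the cylinder at (2.5, 12) is absent (z outside [2, 14.5]); the cube at (5.5, 12) does not reach this height (z outside [16.5, 37]); Taking the union: only the r=11 cylinder is present, so the union is just that shape — area = 370.44 mm². Overall, the cross-section is a single solid region. Net area = 370.44 mm².

370.44 mm²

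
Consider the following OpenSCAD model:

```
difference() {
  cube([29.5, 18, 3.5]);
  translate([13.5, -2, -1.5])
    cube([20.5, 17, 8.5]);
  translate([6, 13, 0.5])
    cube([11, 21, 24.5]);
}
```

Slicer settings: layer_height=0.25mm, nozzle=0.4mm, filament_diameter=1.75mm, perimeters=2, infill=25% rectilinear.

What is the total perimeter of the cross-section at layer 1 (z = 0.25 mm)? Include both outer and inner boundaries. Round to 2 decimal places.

At z = 0.25 mm: the 29.5×18 cube contributes its full rectangle (perimeter 95.00 mm); the cube at (13.5, -2) (footprint 20.5×17) is included at this height (perimeter 75.00 mm); the cube at (6, 13) is absent (z outside [0.5, 25]); After the difference (first − rest): starting from the 29.5×18 cube, the 20.5×17 cube at (13.5, -2) partially overlaps it — only the 240.00 mm² overlap (of its 348.50 mm²) is removed, clipping the outline — boundary = 95.00 mm. Overall, the cross-section is a single solid region. Total boundary length (outer) = 95.00 mm.

95.00 mm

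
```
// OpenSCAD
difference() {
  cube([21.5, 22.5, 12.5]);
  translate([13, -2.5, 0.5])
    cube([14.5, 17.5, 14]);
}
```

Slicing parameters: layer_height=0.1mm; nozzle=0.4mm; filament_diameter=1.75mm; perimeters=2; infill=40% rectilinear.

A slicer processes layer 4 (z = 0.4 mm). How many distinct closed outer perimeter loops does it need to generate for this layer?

1

At z = 0.4 mm: the cube is present — its section is the full 21.5×22.5 rectangle; the cube at (13, -2.5) does not reach this height (z outside [0.5, 14.5]); After the difference (first − rest): none of the subtracted shapes is present at this height, so the 21.5×22.5 cube is unchanged — 1 connected region. The result has 1 disconnected region.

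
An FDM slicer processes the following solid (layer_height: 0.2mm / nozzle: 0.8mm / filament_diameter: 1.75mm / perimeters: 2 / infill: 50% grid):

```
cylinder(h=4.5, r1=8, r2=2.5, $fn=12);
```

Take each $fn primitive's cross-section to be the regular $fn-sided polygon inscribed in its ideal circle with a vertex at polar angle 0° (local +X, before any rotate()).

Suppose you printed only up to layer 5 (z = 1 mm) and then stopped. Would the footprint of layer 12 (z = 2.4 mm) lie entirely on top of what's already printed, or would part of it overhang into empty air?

entirely on top

Compare the two slices. At z = 1: the cone: at t=0.222 of its height the radius interpolates to r₁+(r₂−r₁)t = 6.778, giving a regular 12-gon of that circumradius (area = (12/2)·6.778²·sin(360°/12) = 137.81 mm²). At z = 2.4: the cone contributes a regular 12-gon of circumradius 5.067 (interpolated between r1=8 and r2=2.5 at t=0.533) (area = (12/2)·5.067²·sin(360°/12) = 77.01 mm²). Checking containment: the cross-section at z = 2.4 is a subset of the cross-section at z = 1.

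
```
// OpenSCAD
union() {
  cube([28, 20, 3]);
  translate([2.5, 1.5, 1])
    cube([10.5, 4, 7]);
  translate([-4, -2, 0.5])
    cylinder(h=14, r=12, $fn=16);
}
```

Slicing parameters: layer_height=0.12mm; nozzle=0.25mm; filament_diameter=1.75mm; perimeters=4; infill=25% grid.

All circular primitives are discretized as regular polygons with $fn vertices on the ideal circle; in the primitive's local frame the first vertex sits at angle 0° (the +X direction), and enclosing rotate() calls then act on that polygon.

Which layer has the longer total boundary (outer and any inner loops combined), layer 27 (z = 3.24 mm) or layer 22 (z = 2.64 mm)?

Layer 27 (z = 3.24): the cube is not intersected at this z (z outside [0, 3]); the 10.5×4 cube at (2.5, 1.5) contributes its full rectangle (perimeter 29.00 mm); the r=12 cylinder at (-4, -2) gives a regular 16-gon of circumradius 12 (constant along its height) (perimeter = 2·16·12.000·sin(180°/16) = 74.91 mm); Taking the union: the regions partially overlap (shared area 15.64 mm²), so the edge portions inside another operand are dropped and the merged outline is re-measured after clipping — boundary = 87.86 mm. So its perimeter = 87.86 mm. Layer 22 (z = 2.64): the cube (footprint 28×20) is included at this height (perimeter 96.00 mm); the cube at (2.5, 1.5) is present — its section is the full 10.5×4 rectangle (perimeter 29.00 mm); the r=12 cylinder at (-4, -2) contributes a regular 16-gon of circumradius 12 (perimeter = 2·16·12.000·sin(180°/16) = 74.91 mm); Combining (union): the regions partially overlap (shared area 90.20 mm²), so the edge portions inside another operand are dropped and the merged outline is re-measured after clipping — boundary = 141.50 mm. So its perimeter = 141.50 mm. Layer 22 is larger (141.50 vs 87.86 mm).

layer 22 (z = 2.64 mm)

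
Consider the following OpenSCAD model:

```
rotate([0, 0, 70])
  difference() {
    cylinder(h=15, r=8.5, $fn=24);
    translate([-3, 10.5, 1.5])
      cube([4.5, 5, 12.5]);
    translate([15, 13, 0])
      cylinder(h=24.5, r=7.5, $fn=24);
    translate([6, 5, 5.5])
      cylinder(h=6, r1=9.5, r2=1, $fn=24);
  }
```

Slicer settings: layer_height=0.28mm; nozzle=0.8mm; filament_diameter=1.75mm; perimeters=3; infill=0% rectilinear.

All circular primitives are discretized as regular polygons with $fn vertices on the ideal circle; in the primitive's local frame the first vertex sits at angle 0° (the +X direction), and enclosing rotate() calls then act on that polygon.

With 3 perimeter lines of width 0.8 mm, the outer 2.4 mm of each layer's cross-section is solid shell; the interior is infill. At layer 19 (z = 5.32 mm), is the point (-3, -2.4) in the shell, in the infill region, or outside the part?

infill

At z = 5.32 mm: the r=8.5 cylinder contributes a regular 24-gon of circumradius 8.5; the cube at (-3, 10.5) (footprint 4.5×5) is included at this height; the r=7.5 cylinder at (15, 13) contributes a regular 24-gon of circumradius 7.5; the cone at (6, 5) does not reach this height (z outside [5.5, 11.5]); After the difference (first − rest): starting from the r=8.5 cylinder, the 4.5×5 cube at (-3, 10.5) misses the remaining region (no effect); the r=7.5 cylinder at (15, 13) misses the remaining region (no effect) — 1 connected region; (whole slice rotated 70° about Z — lengths, areas and connectivity unchanged). Overall, the cross-section is a single solid region. Undo the 70° rotation: the query point maps to (-3.281, 1.998) in the un-rotated model frame. The nearest boundary edge runs (-7.36, 4.25)→(-6.01, 6.01); distance from the point to it = 4.61 mm. The point is inside the cross-section and 4.61 mm from the nearest boundary — more than the 2.4 mm shell width (3 × 0.8), so it's in the infill interior.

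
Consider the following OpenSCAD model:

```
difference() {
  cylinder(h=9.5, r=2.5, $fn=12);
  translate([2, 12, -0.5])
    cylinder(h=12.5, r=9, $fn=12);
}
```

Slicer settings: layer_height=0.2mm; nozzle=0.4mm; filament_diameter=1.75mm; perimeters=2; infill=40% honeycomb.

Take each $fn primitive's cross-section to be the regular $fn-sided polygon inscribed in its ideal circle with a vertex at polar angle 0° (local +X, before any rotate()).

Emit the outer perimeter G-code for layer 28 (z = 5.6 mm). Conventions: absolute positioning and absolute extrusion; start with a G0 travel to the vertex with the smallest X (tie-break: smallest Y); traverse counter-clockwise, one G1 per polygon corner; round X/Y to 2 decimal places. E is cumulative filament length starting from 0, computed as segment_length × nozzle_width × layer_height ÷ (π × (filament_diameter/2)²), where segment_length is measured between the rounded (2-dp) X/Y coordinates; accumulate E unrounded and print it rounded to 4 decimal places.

G0 X-2.50 Y0.00 Z5.60
G1 X-2.17 Y-1.25 E0.0430
G1 X-1.25 Y-2.17 E0.0863
G1 X0.00 Y-2.50 E0.1293
G1 X1.25 Y-2.17 E0.1723
G1 X2.17 Y-1.25 E0.2155
G1 X2.50 Y0.00 E0.2585
G1 X2.17 Y1.25 E0.3015
G1 X1.25 Y2.17 E0.3448
G1 X0.00 Y2.50 E0.3878
G1 X-1.25 Y2.17 E0.4308
G1 X-2.17 Y1.25 E0.4741
G1 X-2.50 Y0.00 E0.5171

At z = 5.6 mm: the r=2.5 cylinder gives a regular 12-gon of circumradius 2.5 (constant along its height); the cylinder at (2, 12): section is a regular 12-gon, circumradius r=9; After the difference (first − rest): starting from the r=2.5 cylinder, the r=9 cylinder at (2, 12) misses the remaining region (no effect) — 1 connected region. The outline is a single polygon with 12 vertices. Extrusion per mm of travel: 0.4 × 0.2 / (π × 0.875²) = 0.033260. Accumulating E over each segment gives final E = 0.5171.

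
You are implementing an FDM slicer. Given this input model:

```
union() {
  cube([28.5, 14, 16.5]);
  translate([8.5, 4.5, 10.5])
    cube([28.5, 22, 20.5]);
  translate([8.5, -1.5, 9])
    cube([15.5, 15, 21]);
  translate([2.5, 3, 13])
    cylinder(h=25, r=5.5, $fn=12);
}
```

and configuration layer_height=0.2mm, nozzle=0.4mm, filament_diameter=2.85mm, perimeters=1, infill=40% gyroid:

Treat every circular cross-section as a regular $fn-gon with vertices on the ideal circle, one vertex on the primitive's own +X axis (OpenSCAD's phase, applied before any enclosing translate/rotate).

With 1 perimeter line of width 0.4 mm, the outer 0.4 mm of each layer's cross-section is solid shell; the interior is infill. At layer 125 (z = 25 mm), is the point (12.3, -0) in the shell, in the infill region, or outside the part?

At z = 25 mm: the cube is absent (z outside [0, 16.5]); the cube at (8.5, 4.5) (footprint 28.5×22) is included at this height; the 15.5×15 cube at (8.5, -1.5) contributes its full rectangle; the r=5.5 cylinder at (2.5, 3) contributes a regular 12-gon of circumradius 5.5; Merging all regions: the regions partially overlap (shared area 139.50 mm²), so overlapping operands fuse into one piece — 2 connected regions. Overall, the cross-section has 2 separate islands. The nearest boundary edge runs (24.00, -1.50)→(8.50, -1.50); distance from the point to it = 1.50 mm. (Shell/infill is judged within the island containing the point — the largest one.) The point is inside the cross-section and 1.50 mm from the nearest boundary — more than the 0.4 mm shell width (1 × 0.4), so it's in the infill interior.

infill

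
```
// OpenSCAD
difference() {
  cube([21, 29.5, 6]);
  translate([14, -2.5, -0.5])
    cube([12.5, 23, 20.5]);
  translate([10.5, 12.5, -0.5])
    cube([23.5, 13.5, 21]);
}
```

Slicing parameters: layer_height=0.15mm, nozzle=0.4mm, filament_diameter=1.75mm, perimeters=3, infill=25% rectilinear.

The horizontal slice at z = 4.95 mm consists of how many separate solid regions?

At z = 4.95 mm: the cube is present — its section is the full 21×29.5 rectangle; the 12.5×23 cube at (14, -2.5) contributes its full rectangle; the cube at (10.5, 12.5) (footprint 23.5×13.5) is included at this height; After the difference (first − rest): starting from the 21×29.5 cube, the 12.5×23 cube at (14, -2.5) partially overlaps it — only the 143.50 mm² overlap (of its 287.50 mm²) is removed, clipping the outline; the 23.5×13.5 cube at (10.5, 12.5) partially overlaps it — only the 85.75 mm² overlap (of its 317.25 mm²) is removed, clipping the outline — 1 connected region. The result has 1 disconnected region.

1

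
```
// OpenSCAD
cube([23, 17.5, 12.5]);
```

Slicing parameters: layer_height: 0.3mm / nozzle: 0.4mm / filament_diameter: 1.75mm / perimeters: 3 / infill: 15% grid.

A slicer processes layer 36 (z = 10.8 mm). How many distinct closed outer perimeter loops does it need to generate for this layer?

1

At z = 10.8 mm: the cube (footprint 23×17.5) is included at this height. The result has 1 disconnected region.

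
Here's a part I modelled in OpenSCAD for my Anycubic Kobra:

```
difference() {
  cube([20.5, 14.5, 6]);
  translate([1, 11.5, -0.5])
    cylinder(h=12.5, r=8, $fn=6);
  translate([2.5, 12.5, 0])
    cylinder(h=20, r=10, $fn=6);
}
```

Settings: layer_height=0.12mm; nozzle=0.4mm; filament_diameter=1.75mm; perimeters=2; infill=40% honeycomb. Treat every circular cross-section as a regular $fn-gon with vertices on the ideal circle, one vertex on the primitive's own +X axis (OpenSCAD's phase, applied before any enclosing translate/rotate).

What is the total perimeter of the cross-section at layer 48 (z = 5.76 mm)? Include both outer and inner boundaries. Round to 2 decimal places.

At z = 5.76 mm: the cube (footprint 20.5×14.5) is included at this height (perimeter 70.00 mm); the r=8 cylinder at (1, 11.5) gives a regular 6-gon of circumradius 8 (constant along its height) (perimeter = 2·6·8.000·sin(180°/6) = 48.00 mm); the r=10 cylinder at (2.5, 12.5) gives a regular 6-gon of circumradius 10 (constant along its height) (perimeter = 2·6·10.000·sin(180°/6) = 60.00 mm); After the difference (first − rest): starting from the 20.5×14.5 cube, the r=8 cylinder at (1, 11.5) partially overlaps it — only the 72.90 mm² overlap (of its 166.28 mm²) is removed, clipping the outline; the r=10 cylinder at (2.5, 12.5) partially overlaps it — only the 37.55 mm² overlap (of its 259.81 mm²) is removed, clipping the outline — boundary = 67.80 mm. Overall, the cross-section is a single solid region. Total boundary length (outer) = 67.80 mm.

67.80 mm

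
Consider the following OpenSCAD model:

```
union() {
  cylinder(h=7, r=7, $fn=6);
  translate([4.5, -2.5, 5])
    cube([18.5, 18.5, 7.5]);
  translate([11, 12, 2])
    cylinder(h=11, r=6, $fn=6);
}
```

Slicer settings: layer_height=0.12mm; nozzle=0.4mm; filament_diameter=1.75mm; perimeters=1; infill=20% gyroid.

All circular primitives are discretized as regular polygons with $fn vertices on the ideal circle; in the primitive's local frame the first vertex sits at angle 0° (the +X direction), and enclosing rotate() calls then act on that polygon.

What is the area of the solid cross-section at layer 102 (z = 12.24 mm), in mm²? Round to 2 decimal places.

350.25 mm²

At z = 12.24 mm: the cylinder is absent (z outside [0, 7]); the cube at (4.5, -2.5) (footprint 18.5×18.5) is included at this height (area 342.25 mm²); the cylinder at (11, 12): section is a regular 6-gon, circumradius r=6 (area = (6/2)·6.000²·sin(360°/6) = 93.53 mm²); Merging all regions: the regions partially overlap — summed areas 435.78 mm² minus the doubly-counted overlap 85.53 mm² gives 350.25 mm² — area = 350.25 mm². Overall, the cross-section is a single solid region. Net area = 350.25 mm².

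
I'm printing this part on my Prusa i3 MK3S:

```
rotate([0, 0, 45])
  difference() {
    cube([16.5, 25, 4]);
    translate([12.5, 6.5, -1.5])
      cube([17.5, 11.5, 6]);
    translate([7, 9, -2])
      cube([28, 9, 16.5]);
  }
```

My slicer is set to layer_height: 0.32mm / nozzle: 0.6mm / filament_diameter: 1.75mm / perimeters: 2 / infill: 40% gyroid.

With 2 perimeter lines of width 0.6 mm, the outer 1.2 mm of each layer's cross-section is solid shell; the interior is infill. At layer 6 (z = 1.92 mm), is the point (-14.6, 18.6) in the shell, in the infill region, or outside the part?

At z = 1.92 mm: the cube is present — its section is the full 16.5×25 rectangle; the 17.5×11.5 cube at (12.5, 6.5) contributes its full rectangle; the cube at (7, 9) (footprint 28×9) is included at this height; Subtracting the remaining from the first: starting from the 16.5×25 cube, the 17.5×11.5 cube at (12.5, 6.5) partially overlaps it — only the 46.00 mm² overlap (of its 201.25 mm²) is removed, clipping the outline; the 28×9 cube at (7, 9) partially overlaps it — only the 49.50 mm² overlap (of its 252.00 mm²) is removed, clipping the outline — 1 connected region; (rotated 45° about Z; rotation is an isometry so areas/perimeters/island counts are preserved). Overall, the cross-section is a single solid region. Undo the 45° rotation: the query point maps to (2.828, 23.476) in the un-rotated model frame. The nearest boundary edge runs (0.00, 25.00)→(16.50, 25.00); distance from the point to it = 1.52 mm. The point is inside the cross-section and 1.52 mm from the nearest boundary — more than the 1.2 mm shell width (2 × 0.6), so it's in the infill interior.

infill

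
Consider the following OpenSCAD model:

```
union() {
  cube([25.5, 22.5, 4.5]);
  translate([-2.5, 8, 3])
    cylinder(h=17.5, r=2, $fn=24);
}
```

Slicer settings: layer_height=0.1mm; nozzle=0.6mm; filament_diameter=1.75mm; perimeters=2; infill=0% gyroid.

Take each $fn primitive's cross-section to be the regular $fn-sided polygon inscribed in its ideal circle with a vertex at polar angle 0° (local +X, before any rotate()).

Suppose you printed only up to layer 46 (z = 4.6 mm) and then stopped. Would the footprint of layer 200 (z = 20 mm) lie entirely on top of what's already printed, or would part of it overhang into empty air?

Compare the two slices. At z = 4.6: the cube is absent (z outside [0, 4.5]); the r=2 cylinder at (-2.5, 8) contributes a regular 24-gon of circumradius 2 (area = (24/2)·2.000²·sin(360°/24) = 12.42 mm²); Merging all regions: only the r=2 cylinder at (-2.5, 8) is present, so the union is just that shape — area = 12.42 mm². At z = 20: the cube is absent (z outside [0, 4.5]); the r=2 cylinder at (-2.5, 8) contributes a regular 24-gon of circumradius 2 (area = (24/2)·2.000²·sin(360°/24) = 12.42 mm²); Combining (union): only the r=2 cylinder at (-2.5, 8) is present, so the union is just that shape — area = 12.42 mm². Checking containment: the cross-section at z = 20 is a subset of the cross-section at z = 4.6.

entirely on top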